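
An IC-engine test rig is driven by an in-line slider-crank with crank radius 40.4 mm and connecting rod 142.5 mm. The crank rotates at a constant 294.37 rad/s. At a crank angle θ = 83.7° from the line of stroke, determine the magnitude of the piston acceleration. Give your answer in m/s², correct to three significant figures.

624

ω = 294.4 rad/s
x(θ) = r cosθ + √(L² − r² sin²θ); with ω constant, a = ω²·d²x/dθ².
d²x/dθ² = −r cosθ − r²(cos2θ)/√u − r⁴ sin²2θ/(4u^{3/2}),  u = L² − r² sin²θ = 0.0186937 m².
Substituting r = 0.0404 m, L = 0.1425 m, θ = 83.7°: d²x/dθ² = +0.0072044 m.
a = ω²·d²x/dθ² = (294.4)²·(+0.0072044) = +624.29 m/s²;  |a| = 624.29 m/s².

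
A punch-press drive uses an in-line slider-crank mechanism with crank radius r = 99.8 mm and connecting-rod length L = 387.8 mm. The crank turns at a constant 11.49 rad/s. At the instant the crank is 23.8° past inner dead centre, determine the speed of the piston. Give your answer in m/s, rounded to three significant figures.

ω = 11.49 rad/s
For an in-line slider-crank, x = r cosθ + √(L² − r² sin²θ), so v = −rω sinθ·[1 + r cosθ/√(L² − r² sin²θ)].
With r = 0.0998 m, L = 0.3878 m, θ = 23.8°: √(L² − r² sin²θ) = 0.3857 m.
v = −0.0998·11.49·0.40355·[1 + 0.0998·0.91496/0.3857] = -0.5723 m/s.
|v| = 0.5723 m/s.

0.572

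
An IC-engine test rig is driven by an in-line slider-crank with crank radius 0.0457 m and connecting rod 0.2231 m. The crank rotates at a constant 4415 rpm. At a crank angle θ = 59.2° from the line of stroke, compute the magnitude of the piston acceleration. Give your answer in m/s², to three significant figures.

4050

ω = 2π·4415/60 = 462.3 rad/s
x(θ) = r cosθ + √(L² − r² sin²θ); with ω constant, a = ω²·d²x/dθ².
d²x/dθ² = −r cosθ − r²(cos2θ)/√u − r⁴ sin²2θ/(4u^{3/2}),  u = L² − r² sin²θ = 0.0482327 m².
Substituting r = 0.0457 m, L = 0.2231 m, θ = 59.2°: d²x/dθ² = -0.018957 m.
a = ω²·d²x/dθ² = (462.3)²·(-0.018957) = -4052.2 m/s²;  |a| = 4052.2 m/s².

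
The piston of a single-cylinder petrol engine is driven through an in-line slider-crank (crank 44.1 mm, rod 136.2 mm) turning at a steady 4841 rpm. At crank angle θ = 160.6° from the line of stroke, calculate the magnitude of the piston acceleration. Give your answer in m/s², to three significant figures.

ω = 2π·4841/60 = 506.9 rad/s
x(θ) = r cosθ + √(L² − r² sin²θ); with ω constant, a = ω²·d²x/dθ².
d²x/dθ² = −r cosθ − r²(cos2θ)/√u − r⁴ sin²2θ/(4u^{3/2}),  u = L² − r² sin²θ = 0.0183359 m².
Substituting r = 0.0441 m, L = 0.1362 m, θ = 160.6°: d²x/dθ² = +0.030253 m.
a = ω²·d²x/dθ² = (506.9)²·(+0.030253) = +7775 m/s²;  |a| = 7775 m/s².

7780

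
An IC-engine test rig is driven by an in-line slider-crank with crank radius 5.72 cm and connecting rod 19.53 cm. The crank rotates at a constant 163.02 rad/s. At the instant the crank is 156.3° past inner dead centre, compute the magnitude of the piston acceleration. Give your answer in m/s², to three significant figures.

ω = 163 rad/s
x(θ) = r cosθ + √(L² − r² sin²θ); with ω constant, a = ω²·d²x/dθ².
d²x/dθ² = −r cosθ − r²(cos2θ)/√u − r⁴ sin²2θ/(4u^{3/2}),  u = L² − r² sin²θ = 0.0376135 m².
Substituting r = 0.0572 m, L = 0.1953 m, θ = 156.3°: d²x/dθ² = +0.040758 m.
a = ω²·d²x/dθ² = (163)²·(+0.040758) = +1083.2 m/s²;  |a| = 1083.2 m/s².

1080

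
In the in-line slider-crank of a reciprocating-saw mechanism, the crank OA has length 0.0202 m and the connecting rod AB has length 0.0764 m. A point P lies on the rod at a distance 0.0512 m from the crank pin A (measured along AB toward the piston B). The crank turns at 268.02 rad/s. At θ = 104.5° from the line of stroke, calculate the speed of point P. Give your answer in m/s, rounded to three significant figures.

ω = 268 rad/s.  Crank-pin speed |V_A| = rω = 5.414 m/s, perpendicular to OA.
Rod angle: sinφ = −(r/L) sinθ ⇒ φ = -14.831°; ω_rod = −rω cosθ/√(L²−r²sin²θ) = +18.354 rad/s.
V_P = V_A + ω_rod × AP, with AP = 0.0512 m along the rod.
Components: V_Px = −rω sinθ − a·ω_rod·sinφ = -5.001 m/s;  V_Py = rω cosθ + a·ω_rod·cosφ = -0.44712 m/s.
|V_P| = √(V_Px² + V_Py²) = 5.021 m/s.

5.02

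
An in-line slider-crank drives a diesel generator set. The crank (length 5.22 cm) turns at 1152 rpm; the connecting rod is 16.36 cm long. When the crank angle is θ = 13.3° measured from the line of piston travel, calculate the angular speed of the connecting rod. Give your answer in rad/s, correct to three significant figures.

37.6

ω = 120.6 rad/s (converted from 1152 rpm).
The rod makes angle φ with the slider axis where L sinφ = r sinθ; differentiating, L cosφ·φ̇ = r ω cosθ.
L cosφ = √(L² − r² sin²θ) = 0.16316 m.
|ω_rod| = r ω |cosθ| / √(L² − r² sin²θ) = 0.0522·120.6·0.97318/0.16316 = 37.561 rad/s.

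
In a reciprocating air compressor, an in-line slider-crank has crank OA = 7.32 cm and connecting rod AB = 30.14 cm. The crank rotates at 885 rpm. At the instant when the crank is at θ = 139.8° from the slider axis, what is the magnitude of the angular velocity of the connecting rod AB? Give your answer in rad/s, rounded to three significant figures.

ω = 92.68 rad/s (converted from 885 rpm).
The rod makes angle φ with the slider axis where L sinφ = r sinθ; differentiating, L cosφ·φ̇ = r ω cosθ.
L cosφ = √(L² − r² sin²θ) = 0.29767 m.
|ω_rod| = r ω |cosθ| / √(L² − r² sin²θ) = 0.0732·92.68·0.76380/0.29767 = 17.407 rad/s.

17.4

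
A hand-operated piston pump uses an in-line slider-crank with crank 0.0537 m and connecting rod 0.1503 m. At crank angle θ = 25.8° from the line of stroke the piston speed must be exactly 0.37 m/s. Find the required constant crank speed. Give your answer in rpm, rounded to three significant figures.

114

For an in-line slider-crank, |v_piston| = rω|sinθ|·[1 + r cosθ/√(L² − r² sin²θ)].
With r = 0.0537 m, L = 0.1503 m, θ = 25.8°: the bracketed kinematic factor |dx/dθ| = 0.030983 m.
ω = v/|dx/dθ| = 0.37/0.030983 = 11.942 rad/s.
N = 60ω/(2π) = 114.04 rpm.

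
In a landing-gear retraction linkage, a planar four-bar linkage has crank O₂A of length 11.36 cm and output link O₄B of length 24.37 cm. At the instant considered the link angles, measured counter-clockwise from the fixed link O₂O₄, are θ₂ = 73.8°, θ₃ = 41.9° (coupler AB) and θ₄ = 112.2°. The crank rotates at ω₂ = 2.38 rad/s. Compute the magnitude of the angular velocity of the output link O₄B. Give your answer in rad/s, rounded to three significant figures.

0.623

ω₂ = 2.38 rad/s
Differentiating the loop-closure r₂e^{iθ₂}+r₃e^{iθ₃}=r₁+r₄e^{iθ₄} gives r₂ω₂e^{iθ₂}+r₃ω₃e^{iθ₃}=r₄ω₄e^{iθ₄}.
Eliminating the other unknown: ω₄ = r₂ω₂ sin(θ₂−θ₃) / [r₄ sin(θ₄−θ₃)].
Numerator sine = +0.52844; denominator sine = +0.94147.
Result = 0.1136·2.38·(+0.52844) / (0.2437·(+0.94147)) = +0.62271 rad/s; magnitude 0.62271 rad/s.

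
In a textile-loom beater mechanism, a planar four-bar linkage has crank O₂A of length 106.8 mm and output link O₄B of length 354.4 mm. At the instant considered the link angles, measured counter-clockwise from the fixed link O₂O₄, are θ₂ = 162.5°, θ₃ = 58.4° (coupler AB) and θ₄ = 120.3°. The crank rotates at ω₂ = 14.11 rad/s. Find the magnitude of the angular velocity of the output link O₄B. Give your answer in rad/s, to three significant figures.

4.68

ω₂ = 14.11 rad/s
Differentiating the loop-closure r₂e^{iθ₂}+r₃e^{iθ₃}=r₁+r₄e^{iθ₄} gives r₂ω₂e^{iθ₂}+r₃ω₃e^{iθ₃}=r₄ω₄e^{iθ₄}.
Eliminating the other unknown: ω₄ = r₂ω₂ sin(θ₂−θ₃) / [r₄ sin(θ₄−θ₃)].
Numerator sine = +0.96987; denominator sine = +0.88213.
Result = 0.1068·14.11·(+0.96987) / (0.3544·(+0.88213)) = +4.6751 rad/s; magnitude 4.6751 rad/s.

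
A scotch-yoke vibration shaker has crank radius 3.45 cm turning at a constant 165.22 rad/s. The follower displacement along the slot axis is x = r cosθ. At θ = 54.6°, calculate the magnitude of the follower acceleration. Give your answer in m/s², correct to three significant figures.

546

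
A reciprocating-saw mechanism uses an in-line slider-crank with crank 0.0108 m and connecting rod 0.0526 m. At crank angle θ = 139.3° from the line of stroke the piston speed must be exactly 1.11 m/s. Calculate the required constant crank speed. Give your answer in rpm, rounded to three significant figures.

1790

For an in-line slider-crank, |v_piston| = rω|sinθ|·[1 + r cosθ/√(L² − r² sin²θ)].
With r = 0.0108 m, L = 0.0526 m, θ = 139.3°: the bracketed kinematic factor |dx/dθ| = 0.0059364 m.
ω = v/|dx/dθ| = 1.11/0.0059364 = 186.98 rad/s.
N = 60ω/(2π) = 1785.5 rpm.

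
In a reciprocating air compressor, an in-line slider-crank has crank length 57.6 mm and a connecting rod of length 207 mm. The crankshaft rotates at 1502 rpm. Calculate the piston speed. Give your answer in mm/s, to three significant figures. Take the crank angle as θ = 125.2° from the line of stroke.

ω = 2π·1502/60 = 157.3 rad/s
For an in-line slider-crank, x = r cosθ + √(L² − r² sin²θ), so v = −rω sinθ·[1 + r cosθ/√(L² − r² sin²θ)].
With r = 0.0576 m, L = 0.207 m, θ = 125.2°: √(L² − r² sin²θ) = 0.20158 m.
v = −0.0576·157.3·0.81714·[1 + 0.0576·-0.57643/0.20158] = -6.1838 m/s.
|v| = 6.1838 m/s = 6183.8 mm/s.

6180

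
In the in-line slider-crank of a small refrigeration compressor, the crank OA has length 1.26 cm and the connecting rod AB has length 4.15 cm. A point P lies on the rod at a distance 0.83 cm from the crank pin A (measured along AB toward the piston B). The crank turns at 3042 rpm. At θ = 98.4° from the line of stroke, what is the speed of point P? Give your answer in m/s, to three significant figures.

ω = 318.6 rad/s.  Crank-pin speed |V_A| = rω = 4.0138 m/s, perpendicular to OA.
Rod angle: sinφ = −(r/L) sinθ ⇒ φ = -17.479°; ω_rod = −rω cosθ/√(L²−r²sin²θ) = +14.813 rad/s.
V_P = V_A + ω_rod × AP, with AP = 0.0083 m along the rod.
Components: V_Px = −rω sinθ − a·ω_rod·sinφ = -3.9338 m/s;  V_Py = rω cosθ + a·ω_rod·cosφ = -0.46908 m/s.
|V_P| = √(V_Px² + V_Py²) = 3.9617 m/s.

3.96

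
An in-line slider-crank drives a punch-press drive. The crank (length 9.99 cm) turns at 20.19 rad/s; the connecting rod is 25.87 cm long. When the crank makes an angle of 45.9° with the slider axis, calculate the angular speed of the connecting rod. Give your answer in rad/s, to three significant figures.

ω = 20.19 rad/s
The rod makes angle φ with the slider axis where L sinφ = r sinθ; differentiating, L cosφ·φ̇ = r ω cosθ.
L cosφ = √(L² − r² sin²θ) = 0.24855 m.
|ω_rod| = r ω |cosθ| / √(L² − r² sin²θ) = 0.0999·20.19·0.69591/0.24855 = 5.6472 rad/s.

5.65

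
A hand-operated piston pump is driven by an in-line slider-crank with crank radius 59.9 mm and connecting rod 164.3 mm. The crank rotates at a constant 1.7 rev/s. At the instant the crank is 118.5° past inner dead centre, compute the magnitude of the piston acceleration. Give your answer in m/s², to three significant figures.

ω = 2π·1.7 = 10.68 rad/s
x(θ) = r cosθ + √(L² − r² sin²θ); with ω constant, a = ω²·d²x/dθ².
d²x/dθ² = −r cosθ − r²(cos2θ)/√u − r⁴ sin²2θ/(4u^{3/2}),  u = L² − r² sin²θ = 0.0242234 m².
Substituting r = 0.0599 m, L = 0.1643 m, θ = 118.5°: d²x/dθ² = +0.040537 m.
a = ω²·d²x/dθ² = (10.68)²·(+0.040537) = +4.625 m/s²;  |a| = 4.625 m/s².

4.62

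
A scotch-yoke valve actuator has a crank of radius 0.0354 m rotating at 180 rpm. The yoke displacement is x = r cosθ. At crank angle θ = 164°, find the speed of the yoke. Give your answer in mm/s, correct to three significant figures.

ω = 18.85 rad/s (from 180 rpm).
x = r cosθ ⇒ ẋ = −rω sinθ.
|v| = rω|sinθ| = 0.0354·18.85·|sin 164°| = 0.18393 m/s = 183.93 mm/s.

184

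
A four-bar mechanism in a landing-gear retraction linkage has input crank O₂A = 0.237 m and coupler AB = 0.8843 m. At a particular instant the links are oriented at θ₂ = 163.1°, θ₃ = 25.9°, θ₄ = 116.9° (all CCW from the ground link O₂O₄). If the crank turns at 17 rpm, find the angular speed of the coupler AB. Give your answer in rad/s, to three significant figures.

ω₂ = 1.78 rad/s (from 17 rpm).
Differentiating the loop-closure r₂e^{iθ₂}+r₃e^{iθ₃}=r₁+r₄e^{iθ₄} gives r₂ω₂e^{iθ₂}+r₃ω₃e^{iθ₃}=r₄ω₄e^{iθ₄}.
Eliminating the other unknown: ω₃ = r₂ω₂ sin(θ₄−θ₂) / [r₃ sin(θ₃−θ₄)].
Numerator sine = -0.72176; denominator sine = -0.99985.
Result = 0.237·1.78·(-0.72176) / (0.8843·(-0.99985)) = +0.34442 rad/s; magnitude 0.34442 rad/s.

0.344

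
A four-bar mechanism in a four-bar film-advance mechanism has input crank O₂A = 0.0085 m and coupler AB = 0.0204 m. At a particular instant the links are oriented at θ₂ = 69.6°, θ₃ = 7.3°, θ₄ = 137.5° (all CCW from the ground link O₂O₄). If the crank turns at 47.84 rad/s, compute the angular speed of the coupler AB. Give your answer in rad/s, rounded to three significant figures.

24.2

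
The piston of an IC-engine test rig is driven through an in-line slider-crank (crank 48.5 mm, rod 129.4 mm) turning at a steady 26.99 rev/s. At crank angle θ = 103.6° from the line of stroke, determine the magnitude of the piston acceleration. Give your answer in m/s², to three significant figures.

822

ω = 2π·27 = 169.6 rad/s
x(θ) = r cosθ + √(L² − r² sin²θ); with ω constant, a = ω²·d²x/dθ².
d²x/dθ² = −r cosθ − r²(cos2θ)/√u − r⁴ sin²2θ/(4u^{3/2}),  u = L² − r² sin²θ = 0.0145222 m².
Substituting r = 0.0485 m, L = 0.1294 m, θ = 103.6°: d²x/dθ² = +0.0286 m.
a = ω²·d²x/dθ² = (169.6)²·(+0.0286) = +822.5 m/s²;  |a| = 822.5 m/s².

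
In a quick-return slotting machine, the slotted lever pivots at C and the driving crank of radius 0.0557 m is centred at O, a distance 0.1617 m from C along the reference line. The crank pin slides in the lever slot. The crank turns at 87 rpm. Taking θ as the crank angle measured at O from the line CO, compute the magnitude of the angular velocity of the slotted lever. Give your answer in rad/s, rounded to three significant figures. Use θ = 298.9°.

ω = 9.111 rad/s (from 87 rpm).
Crank pin A relative to C: A = (d + r cosθ, r sinθ); lever angle φ = atan2(r sinθ, d + r cosθ).
Differentiating tanφ: φ̇ = rω(d cosθ + r)/(d² + r² + 2dr cosθ).
d² + r² + 2dr cosθ = |CA|² = 0.0379549 m²;  d cosθ + r = +0.13385 m.
|ω_lever| = |0.0557·9.111·+0.13385| / 0.0379549 = 1.7895 rad/s.

1.79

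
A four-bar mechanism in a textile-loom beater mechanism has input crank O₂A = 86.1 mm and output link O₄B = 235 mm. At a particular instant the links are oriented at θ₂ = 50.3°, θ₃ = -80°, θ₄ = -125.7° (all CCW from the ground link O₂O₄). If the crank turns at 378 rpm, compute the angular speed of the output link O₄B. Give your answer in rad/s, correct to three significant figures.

ω₂ = 39.58 rad/s (from 378 rpm).
Differentiating the loop-closure r₂e^{iθ₂}+r₃e^{iθ₃}=r₁+r₄e^{iθ₄} gives r₂ω₂e^{iθ₂}+r₃ω₃e^{iθ₃}=r₄ω₄e^{iθ₄}.
Eliminating the other unknown: ω₄ = r₂ω₂ sin(θ₂−θ₃) / [r₄ sin(θ₄−θ₃)].
Numerator sine = +0.76267; denominator sine = -0.71569.
Result = 0.0861·39.58·(+0.76267) / (0.235·(-0.71569)) = -15.455 rad/s; magnitude 15.455 rad/s.

15.5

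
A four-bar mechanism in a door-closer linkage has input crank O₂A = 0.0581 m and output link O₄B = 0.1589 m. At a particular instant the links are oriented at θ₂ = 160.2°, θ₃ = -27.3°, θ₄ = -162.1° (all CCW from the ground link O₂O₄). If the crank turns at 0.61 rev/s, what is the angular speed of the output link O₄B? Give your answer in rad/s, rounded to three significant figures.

0.258

ω₂ = 3.833 rad/s (from 0.61 rev/s).
Differentiating the loop-closure r₂e^{iθ₂}+r₃e^{iθ₃}=r₁+r₄e^{iθ₄} gives r₂ω₂e^{iθ₂}+r₃ω₃e^{iθ₃}=r₄ω₄e^{iθ₄}.
Eliminating the other unknown: ω₄ = r₂ω₂ sin(θ₂−θ₃) / [r₄ sin(θ₄−θ₃)].
Numerator sine = -0.13053; denominator sine = -0.70957.
Result = 0.0581·3.833·(-0.13053) / (0.1589·(-0.70957)) = +0.25779 rad/s; magnitude 0.25779 rad/s.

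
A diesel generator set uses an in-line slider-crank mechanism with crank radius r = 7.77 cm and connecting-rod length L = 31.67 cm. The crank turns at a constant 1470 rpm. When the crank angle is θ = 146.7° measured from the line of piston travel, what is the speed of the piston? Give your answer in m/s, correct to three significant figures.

5.21

ω = 2π·1470/60 = 153.9 rad/s
For an in-line slider-crank, x = r cosθ + √(L² − r² sin²θ), so v = −rω sinθ·[1 + r cosθ/√(L² − r² sin²θ)].
With r = 0.0777 m, L = 0.3167 m, θ = 146.7°: √(L² − r² sin²θ) = 0.31381 m.
v = −0.0777·153.9·0.54902·[1 + 0.0777·-0.83581/0.31381] = -5.2079 m/s.
|v| = 5.2079 m/s.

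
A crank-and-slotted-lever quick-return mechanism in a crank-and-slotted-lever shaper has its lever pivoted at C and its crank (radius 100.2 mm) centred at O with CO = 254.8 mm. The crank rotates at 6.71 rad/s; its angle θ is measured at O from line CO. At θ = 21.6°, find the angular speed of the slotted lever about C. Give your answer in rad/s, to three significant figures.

ω = 6.71 rad/s
Crank pin A relative to C: A = (d + r cosθ, r sinθ); lever angle φ = atan2(r sinθ, d + r cosθ).
Differentiating tanφ: φ̇ = rω(d cosθ + r)/(d² + r² + 2dr cosθ).
d² + r² + 2dr cosθ = |CA|² = 0.122439 m²;  d cosθ + r = +0.33711 m.
|ω_lever| = |0.1002·6.71·+0.33711| / 0.122439 = 1.8511 rad/s.

1.85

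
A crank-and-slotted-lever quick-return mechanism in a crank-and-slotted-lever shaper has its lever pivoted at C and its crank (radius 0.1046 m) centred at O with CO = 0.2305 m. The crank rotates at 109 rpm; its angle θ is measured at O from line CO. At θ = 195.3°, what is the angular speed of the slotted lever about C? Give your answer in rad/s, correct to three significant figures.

ω = 11.41 rad/s (from 109 rpm).
Crank pin A relative to C: A = (d + r cosθ, r sinθ); lever angle φ = atan2(r sinθ, d + r cosθ).
Differentiating tanφ: φ̇ = rω(d cosθ + r)/(d² + r² + 2dr cosθ).
d² + r² + 2dr cosθ = |CA|² = 0.0175599 m²;  d cosθ + r = -0.11773 m.
|ω_lever| = |0.1046·11.41·-0.11773| / 0.0175599 = 8.0049 rad/s.

8.00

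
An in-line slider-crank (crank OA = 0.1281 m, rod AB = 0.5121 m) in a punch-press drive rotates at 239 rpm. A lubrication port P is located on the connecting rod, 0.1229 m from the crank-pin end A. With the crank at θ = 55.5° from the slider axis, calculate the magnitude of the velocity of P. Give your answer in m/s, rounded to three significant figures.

ω = 25.03 rad/s.  Crank-pin speed |V_A| = rω = 3.2061 m/s, perpendicular to OA.
Rod angle: sinφ = −(r/L) sinθ ⇒ φ = -11.897°; ω_rod = −rω cosθ/√(L²−r²sin²θ) = -3.6239 rad/s.
V_P = V_A + ω_rod × AP, with AP = 0.1229 m along the rod.
Components: V_Px = −rω sinθ − a·ω_rod·sinφ = -2.734 m/s;  V_Py = rω cosθ + a·ω_rod·cosφ = +1.3801 m/s.
|V_P| = √(V_Px² + V_Py²) = 3.0626 m/s.

3.06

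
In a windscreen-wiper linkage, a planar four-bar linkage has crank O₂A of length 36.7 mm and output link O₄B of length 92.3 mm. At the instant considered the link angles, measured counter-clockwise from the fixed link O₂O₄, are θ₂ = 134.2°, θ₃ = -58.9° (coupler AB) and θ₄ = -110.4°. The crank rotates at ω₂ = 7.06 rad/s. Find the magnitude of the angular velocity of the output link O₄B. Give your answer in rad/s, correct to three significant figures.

0.813

ω₂ = 7.06 rad/s
Differentiating the loop-closure r₂e^{iθ₂}+r₃e^{iθ₃}=r₁+r₄e^{iθ₄} gives r₂ω₂e^{iθ₂}+r₃ω₃e^{iθ₃}=r₄ω₄e^{iθ₄}.
Eliminating the other unknown: ω₄ = r₂ω₂ sin(θ₂−θ₃) / [r₄ sin(θ₄−θ₃)].
Numerator sine = -0.22665; denominator sine = -0.78261.
Result = 0.0367·7.06·(-0.22665) / (0.0923·(-0.78261)) = +0.81299 rad/s; magnitude 0.81299 rad/s.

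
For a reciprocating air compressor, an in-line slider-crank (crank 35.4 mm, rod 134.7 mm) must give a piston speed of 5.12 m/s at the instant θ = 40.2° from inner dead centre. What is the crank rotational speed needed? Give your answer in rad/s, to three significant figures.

186

For an in-line slider-crank, |v_piston| = rω|sinθ|·[1 + r cosθ/√(L² − r² sin²θ)].
With r = 0.0354 m, L = 0.1347 m, θ = 40.2°: the bracketed kinematic factor |dx/dθ| = 0.027503 m.
ω = v/|dx/dθ| = 5.12/0.027503 = 186.16 rad/s.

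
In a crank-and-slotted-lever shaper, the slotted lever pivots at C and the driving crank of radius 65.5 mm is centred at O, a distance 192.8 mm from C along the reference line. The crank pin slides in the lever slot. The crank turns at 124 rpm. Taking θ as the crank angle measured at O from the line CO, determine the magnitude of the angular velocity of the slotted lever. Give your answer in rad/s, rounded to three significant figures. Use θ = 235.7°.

1.35

ω = 12.99 rad/s (from 124 rpm).
Crank pin A relative to C: A = (d + r cosθ, r sinθ); lever angle φ = atan2(r sinθ, d + r cosθ).
Differentiating tanφ: φ̇ = rω(d cosθ + r)/(d² + r² + 2dr cosθ).
d² + r² + 2dr cosθ = |CA|² = 0.0272292 m²;  d cosθ + r = -0.043148 m.
|ω_lever| = |0.0655·12.99·-0.043148| / 0.0272292 = 1.3478 rad/s.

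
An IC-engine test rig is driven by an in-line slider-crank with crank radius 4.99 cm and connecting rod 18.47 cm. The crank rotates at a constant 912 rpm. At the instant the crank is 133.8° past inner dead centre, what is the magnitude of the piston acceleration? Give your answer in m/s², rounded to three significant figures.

318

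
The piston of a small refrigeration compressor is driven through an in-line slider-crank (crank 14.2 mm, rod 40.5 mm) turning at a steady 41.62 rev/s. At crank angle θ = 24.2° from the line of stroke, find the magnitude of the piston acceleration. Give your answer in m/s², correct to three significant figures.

1120

ω = 2π·41.6 = 261.5 rad/s
x(θ) = r cosθ + √(L² − r² sin²θ); with ω constant, a = ω²·d²x/dθ².
d²x/dθ² = −r cosθ − r²(cos2θ)/√u − r⁴ sin²2θ/(4u^{3/2}),  u = L² − r² sin²θ = 0.00160637 m².
Substituting r = 0.0142 m, L = 0.0405 m, θ = 24.2°: d²x/dθ² = -0.016381 m.
a = ω²·d²x/dθ² = (261.5)²·(-0.016381) = -1120.2 m/s²;  |a| = 1120.2 m/s².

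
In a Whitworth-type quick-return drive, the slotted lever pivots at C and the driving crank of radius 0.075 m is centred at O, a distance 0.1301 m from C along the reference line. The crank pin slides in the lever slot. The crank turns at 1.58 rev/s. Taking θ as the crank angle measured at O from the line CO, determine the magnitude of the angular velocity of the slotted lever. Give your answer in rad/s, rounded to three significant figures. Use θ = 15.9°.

ω = 9.927 rad/s (from 1.58 rev/s).
Crank pin A relative to C: A = (d + r cosθ, r sinθ); lever angle φ = atan2(r sinθ, d + r cosθ).
Differentiating tanφ: φ̇ = rω(d cosθ + r)/(d² + r² + 2dr cosθ).
d² + r² + 2dr cosθ = |CA|² = 0.0413194 m²;  d cosθ + r = +0.20012 m.
|ω_lever| = |0.075·9.927·+0.20012| / 0.0413194 = 3.6061 rad/s.

3.61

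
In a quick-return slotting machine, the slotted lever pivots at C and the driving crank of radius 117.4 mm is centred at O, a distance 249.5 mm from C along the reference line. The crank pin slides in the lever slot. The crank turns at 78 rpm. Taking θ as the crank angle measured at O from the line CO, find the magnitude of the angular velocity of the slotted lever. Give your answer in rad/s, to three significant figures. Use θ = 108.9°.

0.615

ω = 8.168 rad/s (from 78 rpm).
Crank pin A relative to C: A = (d + r cosθ, r sinθ); lever angle φ = atan2(r sinθ, d + r cosθ).
Differentiating tanφ: φ̇ = rω(d cosθ + r)/(d² + r² + 2dr cosθ).
d² + r² + 2dr cosθ = |CA|² = 0.0570571 m²;  d cosθ + r = +0.036583 m.
|ω_lever| = |0.1174·8.168·+0.036583| / 0.0570571 = 0.61483 rad/s.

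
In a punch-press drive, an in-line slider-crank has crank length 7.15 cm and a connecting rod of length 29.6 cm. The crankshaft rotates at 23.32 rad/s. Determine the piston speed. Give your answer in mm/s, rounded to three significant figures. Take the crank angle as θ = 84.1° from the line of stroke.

ω = 23.32 rad/s
For an in-line slider-crank, x = r cosθ + √(L² − r² sin²θ), so v = −rω sinθ·[1 + r cosθ/√(L² − r² sin²θ)].
With r = 0.0715 m, L = 0.296 m, θ = 84.1°: √(L² − r² sin²θ) = 0.28733 m.
v = −0.0715·23.32·0.99470·[1 + 0.0715·0.10279/0.28733] = -1.701 m/s.
|v| = 1.701 m/s = 1701 mm/s.

1700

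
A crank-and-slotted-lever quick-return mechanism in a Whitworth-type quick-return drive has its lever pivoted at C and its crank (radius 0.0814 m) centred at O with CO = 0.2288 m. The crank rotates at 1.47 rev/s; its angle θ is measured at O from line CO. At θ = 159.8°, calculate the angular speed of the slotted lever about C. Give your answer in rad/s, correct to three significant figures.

ω = 9.236 rad/s (from 1.47 rev/s).
Crank pin A relative to C: A = (d + r cosθ, r sinθ); lever angle φ = atan2(r sinθ, d + r cosθ).
Differentiating tanφ: φ̇ = rω(d cosθ + r)/(d² + r² + 2dr cosθ).
d² + r² + 2dr cosθ = |CA|² = 0.0240178 m²;  d cosθ + r = -0.13333 m.
|ω_lever| = |0.0814·9.236·-0.13333| / 0.0240178 = 4.1736 rad/s.

4.17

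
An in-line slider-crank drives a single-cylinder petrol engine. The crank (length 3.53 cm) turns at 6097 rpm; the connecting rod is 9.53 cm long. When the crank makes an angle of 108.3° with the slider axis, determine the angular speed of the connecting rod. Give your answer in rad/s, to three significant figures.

79.3

ω = 638.5 rad/s (converted from 6097 rpm).
The rod makes angle φ with the slider axis where L sinφ = r sinθ; differentiating, L cosφ·φ̇ = r ω cosθ.
L cosφ = √(L² − r² sin²θ) = 0.089212 m.
|ω_rod| = r ω |cosθ| / √(L² − r² sin²θ) = 0.0353·638.5·0.31399/0.089212 = 79.326 rad/s.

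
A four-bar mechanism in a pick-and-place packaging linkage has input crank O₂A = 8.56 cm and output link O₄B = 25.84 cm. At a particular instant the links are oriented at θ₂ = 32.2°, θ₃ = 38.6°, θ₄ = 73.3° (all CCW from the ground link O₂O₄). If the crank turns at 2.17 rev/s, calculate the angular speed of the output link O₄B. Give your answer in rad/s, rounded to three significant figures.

ω₂ = 13.63 rad/s (from 2.17 rev/s).
Differentiating the loop-closure r₂e^{iθ₂}+r₃e^{iθ₃}=r₁+r₄e^{iθ₄} gives r₂ω₂e^{iθ₂}+r₃ω₃e^{iθ₃}=r₄ω₄e^{iθ₄}.
Eliminating the other unknown: ω₄ = r₂ω₂ sin(θ₂−θ₃) / [r₄ sin(θ₄−θ₃)].
Numerator sine = -0.11147; denominator sine = +0.56928.
Result = 0.0856·13.63·(-0.11147) / (0.2584·(+0.56928)) = -0.8844 rad/s; magnitude 0.8844 rad/s.

0.884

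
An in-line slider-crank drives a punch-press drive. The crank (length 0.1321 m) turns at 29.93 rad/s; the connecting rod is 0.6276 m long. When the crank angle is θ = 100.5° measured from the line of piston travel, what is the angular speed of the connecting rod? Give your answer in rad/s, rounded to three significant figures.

1.17

ω = 29.93 rad/s
The rod makes angle φ with the slider axis where L sinφ = r sinθ; differentiating, L cosφ·φ̇ = r ω cosθ.
L cosφ = √(L² − r² sin²θ) = 0.61401 m.
|ω_rod| = r ω |cosθ| / √(L² − r² sin²θ) = 0.1321·29.93·0.18224/0.61401 = 1.1735 rad/s.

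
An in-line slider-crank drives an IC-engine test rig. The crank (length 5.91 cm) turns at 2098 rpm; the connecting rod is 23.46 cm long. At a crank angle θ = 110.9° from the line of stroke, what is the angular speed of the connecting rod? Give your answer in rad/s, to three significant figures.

20.3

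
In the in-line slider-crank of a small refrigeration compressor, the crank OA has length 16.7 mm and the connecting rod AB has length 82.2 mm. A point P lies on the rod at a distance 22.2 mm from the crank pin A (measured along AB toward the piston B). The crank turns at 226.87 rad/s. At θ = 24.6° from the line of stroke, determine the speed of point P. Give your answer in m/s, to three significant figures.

3.01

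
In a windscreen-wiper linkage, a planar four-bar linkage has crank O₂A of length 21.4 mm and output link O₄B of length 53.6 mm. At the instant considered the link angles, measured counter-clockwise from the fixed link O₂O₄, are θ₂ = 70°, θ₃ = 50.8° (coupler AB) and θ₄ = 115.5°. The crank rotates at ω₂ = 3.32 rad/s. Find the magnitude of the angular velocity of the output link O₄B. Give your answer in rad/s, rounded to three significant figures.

ω₂ = 3.32 rad/s
Differentiating the loop-closure r₂e^{iθ₂}+r₃e^{iθ₃}=r₁+r₄e^{iθ₄} gives r₂ω₂e^{iθ₂}+r₃ω₃e^{iθ₃}=r₄ω₄e^{iθ₄}.
Eliminating the other unknown: ω₄ = r₂ω₂ sin(θ₂−θ₃) / [r₄ sin(θ₄−θ₃)].
Numerator sine = +0.32887; denominator sine = +0.90408.
Result = 0.0214·3.32·(+0.32887) / (0.0536·(+0.90408)) = +0.48217 rad/s; magnitude 0.48217 rad/s.

0.482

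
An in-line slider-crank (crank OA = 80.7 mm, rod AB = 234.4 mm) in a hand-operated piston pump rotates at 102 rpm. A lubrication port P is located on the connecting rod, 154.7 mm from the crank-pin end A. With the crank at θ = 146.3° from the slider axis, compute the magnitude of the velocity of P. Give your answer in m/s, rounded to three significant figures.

0.457

ω = 10.68 rad/s.  Crank-pin speed |V_A| = rω = 0.86199 m/s, perpendicular to OA.
Rod angle: sinφ = −(r/L) sinθ ⇒ φ = -11.013°; ω_rod = −rω cosθ/√(L²−r²sin²θ) = +3.1169 rad/s.
V_P = V_A + ω_rod × AP, with AP = 0.1547 m along the rod.
Components: V_Px = −rω sinθ − a·ω_rod·sinφ = -0.38616 m/s;  V_Py = rω cosθ + a·ω_rod·cosφ = -0.24384 m/s.
|V_P| = √(V_Px² + V_Py²) = 0.4567 m/s.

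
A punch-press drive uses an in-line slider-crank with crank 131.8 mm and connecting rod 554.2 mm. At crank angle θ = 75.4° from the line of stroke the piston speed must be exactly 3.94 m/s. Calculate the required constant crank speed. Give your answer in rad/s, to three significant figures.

For an in-line slider-crank, |v_piston| = rω|sinθ|·[1 + r cosθ/√(L² − r² sin²θ)].
With r = 0.1318 m, L = 0.5542 m, θ = 75.4°: the bracketed kinematic factor |dx/dθ| = 0.1354 m.
ω = v/|dx/dθ| = 3.94/0.1354 = 29.099 rad/s.

29.1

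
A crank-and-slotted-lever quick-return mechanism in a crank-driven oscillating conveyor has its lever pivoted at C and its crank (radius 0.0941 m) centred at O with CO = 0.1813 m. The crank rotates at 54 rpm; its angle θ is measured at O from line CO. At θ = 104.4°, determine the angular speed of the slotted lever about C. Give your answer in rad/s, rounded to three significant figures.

ω = 5.655 rad/s (from 54 rpm).
Crank pin A relative to C: A = (d + r cosθ, r sinθ); lever angle φ = atan2(r sinθ, d + r cosθ).
Differentiating tanφ: φ̇ = rω(d cosθ + r)/(d² + r² + 2dr cosθ).
d² + r² + 2dr cosθ = |CA|² = 0.033239 m²;  d cosθ + r = +0.049013 m.
|ω_lever| = |0.0941·5.655·+0.049013| / 0.033239 = 0.78464 rad/s.

0.785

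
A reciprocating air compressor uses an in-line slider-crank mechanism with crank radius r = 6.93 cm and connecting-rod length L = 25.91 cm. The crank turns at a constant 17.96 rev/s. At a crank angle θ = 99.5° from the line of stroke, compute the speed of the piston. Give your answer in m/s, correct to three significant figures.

ω = 2π·18 = 112.8 rad/s
For an in-line slider-crank, x = r cosθ + √(L² − r² sin²θ), so v = −rω sinθ·[1 + r cosθ/√(L² − r² sin²θ)].
With r = 0.0693 m, L = 0.2591 m, θ = 99.5°: √(L² − r² sin²θ) = 0.24992 m.
v = −0.0693·112.8·0.98629·[1 + 0.0693·-0.16505/0.24992] = -7.36 m/s.
|v| = 7.36 m/s.

7.36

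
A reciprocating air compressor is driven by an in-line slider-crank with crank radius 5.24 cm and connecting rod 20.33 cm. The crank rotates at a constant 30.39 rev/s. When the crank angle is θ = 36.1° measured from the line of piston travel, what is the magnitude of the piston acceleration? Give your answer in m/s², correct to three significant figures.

ω = 2π·30.4 = 190.9 rad/s
x(θ) = r cosθ + √(L² − r² sin²θ); with ω constant, a = ω²·d²x/dθ².
d²x/dθ² = −r cosθ − r²(cos2θ)/√u − r⁴ sin²2θ/(4u^{3/2}),  u = L² − r² sin²θ = 0.0403777 m².
Substituting r = 0.0524 m, L = 0.2033 m, θ = 36.1°: d²x/dθ² = -0.046726 m.
a = ω²·d²x/dθ² = (190.9)²·(-0.046726) = -1703.7 m/s²;  |a| = 1703.7 m/s².

1700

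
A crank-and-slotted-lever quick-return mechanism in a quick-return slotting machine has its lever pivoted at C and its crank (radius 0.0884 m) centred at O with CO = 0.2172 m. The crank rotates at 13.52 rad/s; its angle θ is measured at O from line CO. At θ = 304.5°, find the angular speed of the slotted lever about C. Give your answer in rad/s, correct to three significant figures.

ω = 13.52 rad/s
Crank pin A relative to C: A = (d + r cosθ, r sinθ); lever angle φ = atan2(r sinθ, d + r cosθ).
Differentiating tanφ: φ̇ = rω(d cosθ + r)/(d² + r² + 2dr cosθ).
d² + r² + 2dr cosθ = |CA|² = 0.0767409 m²;  d cosθ + r = +0.21142 m.
|ω_lever| = |0.0884·13.52·+0.21142| / 0.0767409 = 3.2927 rad/s.

3.29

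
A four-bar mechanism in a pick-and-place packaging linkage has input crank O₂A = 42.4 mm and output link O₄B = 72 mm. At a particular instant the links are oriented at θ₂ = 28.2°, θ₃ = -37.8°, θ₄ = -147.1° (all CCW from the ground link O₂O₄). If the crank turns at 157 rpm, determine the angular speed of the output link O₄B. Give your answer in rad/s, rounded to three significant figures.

9.37

ω₂ = 16.44 rad/s (from 157 rpm).
Differentiating the loop-closure r₂e^{iθ₂}+r₃e^{iθ₃}=r₁+r₄e^{iθ₄} gives r₂ω₂e^{iθ₂}+r₃ω₃e^{iθ₃}=r₄ω₄e^{iθ₄}.
Eliminating the other unknown: ω₄ = r₂ω₂ sin(θ₂−θ₃) / [r₄ sin(θ₄−θ₃)].
Numerator sine = +0.91355; denominator sine = -0.94380.
Result = 0.0424·16.44·(+0.91355) / (0.072·(-0.94380)) = -9.3715 rad/s; magnitude 9.3715 rad/s.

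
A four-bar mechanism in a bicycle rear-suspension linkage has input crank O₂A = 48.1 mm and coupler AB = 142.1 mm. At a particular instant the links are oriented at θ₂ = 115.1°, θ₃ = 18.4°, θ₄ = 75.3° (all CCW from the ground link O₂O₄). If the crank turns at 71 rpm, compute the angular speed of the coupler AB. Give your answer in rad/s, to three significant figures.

1.92

ω₂ = 7.435 rad/s (from 71 rpm).
Differentiating the loop-closure r₂e^{iθ₂}+r₃e^{iθ₃}=r₁+r₄e^{iθ₄} gives r₂ω₂e^{iθ₂}+r₃ω₃e^{iθ₃}=r₄ω₄e^{iθ₄}.
Eliminating the other unknown: ω₃ = r₂ω₂ sin(θ₄−θ₂) / [r₃ sin(θ₃−θ₄)].
Numerator sine = -0.64011; denominator sine = -0.83772.
Result = 0.0481·7.435·(-0.64011) / (0.1421·(-0.83772)) = +1.9231 rad/s; magnitude 1.9231 rad/s.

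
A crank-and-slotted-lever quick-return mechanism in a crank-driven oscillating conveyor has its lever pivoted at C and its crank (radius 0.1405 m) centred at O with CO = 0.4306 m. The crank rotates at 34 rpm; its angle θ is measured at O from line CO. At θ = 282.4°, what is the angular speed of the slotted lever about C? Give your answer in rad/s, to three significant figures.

0.504

ω = 3.56 rad/s (from 34 rpm).
Crank pin A relative to C: A = (d + r cosθ, r sinθ); lever angle φ = atan2(r sinθ, d + r cosθ).
Differentiating tanφ: φ̇ = rω(d cosθ + r)/(d² + r² + 2dr cosθ).
d² + r² + 2dr cosθ = |CA|² = 0.231139 m²;  d cosθ + r = +0.23297 m.
|ω_lever| = |0.1405·3.56·+0.23297| / 0.231139 = 0.5042 rad/s.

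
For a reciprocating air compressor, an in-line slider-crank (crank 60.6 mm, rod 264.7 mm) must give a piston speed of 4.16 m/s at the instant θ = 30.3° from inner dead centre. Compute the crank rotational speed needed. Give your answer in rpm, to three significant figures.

For an in-line slider-crank, |v_piston| = rω|sinθ|·[1 + r cosθ/√(L² − r² sin²θ)].
With r = 0.0606 m, L = 0.2647 m, θ = 30.3°: the bracketed kinematic factor |dx/dθ| = 0.036659 m.
ω = v/|dx/dθ| = 4.16/0.036659 = 113.48 rad/s.
N = 60ω/(2π) = 1083.7 rpm.

1080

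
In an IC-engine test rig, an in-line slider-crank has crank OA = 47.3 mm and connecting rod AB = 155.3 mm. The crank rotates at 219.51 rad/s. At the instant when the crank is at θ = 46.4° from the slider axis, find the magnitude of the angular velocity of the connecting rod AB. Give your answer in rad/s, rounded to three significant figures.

ω = 219.5 rad/s
The rod makes angle φ with the slider axis where L sinφ = r sinθ; differentiating, L cosφ·φ̇ = r ω cosθ.
L cosφ = √(L² − r² sin²θ) = 0.15148 m.
|ω_rod| = r ω |cosθ| / √(L² − r² sin²θ) = 0.0473·219.5·0.68962/0.15148 = 47.27 rad/s.

47.3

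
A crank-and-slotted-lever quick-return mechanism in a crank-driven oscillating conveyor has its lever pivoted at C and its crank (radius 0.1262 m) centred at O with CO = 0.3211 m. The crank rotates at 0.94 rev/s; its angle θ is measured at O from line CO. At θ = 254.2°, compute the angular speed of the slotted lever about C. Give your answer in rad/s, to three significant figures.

0.298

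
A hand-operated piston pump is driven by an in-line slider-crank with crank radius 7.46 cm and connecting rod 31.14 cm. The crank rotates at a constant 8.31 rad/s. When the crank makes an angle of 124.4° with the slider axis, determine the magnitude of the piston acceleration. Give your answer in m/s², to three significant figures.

3.35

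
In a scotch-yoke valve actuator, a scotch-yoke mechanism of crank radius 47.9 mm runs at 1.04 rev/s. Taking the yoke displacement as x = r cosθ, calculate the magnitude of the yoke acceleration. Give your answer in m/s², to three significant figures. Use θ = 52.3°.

ω = 6.535 rad/s (from 1.04 rev/s).
x = r cosθ ⇒ ẍ = −rω² cosθ (ω constant).
|a| = rω²|cosθ| = 0.0479·(6.535)²·|cos 52.3°| = 1.2508 m/s².

1.25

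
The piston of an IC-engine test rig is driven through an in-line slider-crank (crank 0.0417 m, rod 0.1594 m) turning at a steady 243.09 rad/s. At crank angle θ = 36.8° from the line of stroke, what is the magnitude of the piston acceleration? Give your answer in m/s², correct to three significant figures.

2170

ω = 243.1 rad/s
x(θ) = r cosθ + √(L² − r² sin²θ); with ω constant, a = ω²·d²x/dθ².
d²x/dθ² = −r cosθ − r²(cos2θ)/√u − r⁴ sin²2θ/(4u^{3/2}),  u = L² − r² sin²θ = 0.0247844 m².
Substituting r = 0.0417 m, L = 0.1594 m, θ = 36.8°: d²x/dθ² = -0.036687 m.
a = ω²·d²x/dθ² = (243.1)²·(-0.036687) = -2168 m/s²;  |a| = 2168 m/s².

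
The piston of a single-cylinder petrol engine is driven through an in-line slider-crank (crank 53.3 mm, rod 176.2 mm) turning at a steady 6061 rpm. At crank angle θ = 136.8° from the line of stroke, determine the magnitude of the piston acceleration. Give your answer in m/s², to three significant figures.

ω = 2π·6061/60 = 634.7 rad/s
x(θ) = r cosθ + √(L² − r² sin²θ); with ω constant, a = ω²·d²x/dθ².
d²x/dθ² = −r cosθ − r²(cos2θ)/√u − r⁴ sin²2θ/(4u^{3/2}),  u = L² − r² sin²θ = 0.0297152 m².
Substituting r = 0.0533 m, L = 0.1762 m, θ = 136.8°: d²x/dθ² = +0.037427 m.
a = ω²·d²x/dθ² = (634.7)²·(+0.037427) = +15078 m/s²;  |a| = 15078 m/s².

15100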